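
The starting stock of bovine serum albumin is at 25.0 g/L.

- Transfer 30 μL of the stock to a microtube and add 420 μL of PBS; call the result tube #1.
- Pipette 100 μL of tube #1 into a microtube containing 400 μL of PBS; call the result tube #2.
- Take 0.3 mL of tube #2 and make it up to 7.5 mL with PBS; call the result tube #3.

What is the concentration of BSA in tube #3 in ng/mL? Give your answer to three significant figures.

1.33 × 10^4 ng/mL

Step 1: 30 μL + 420 μL = 450 μL total → factor 450/30 = 15
Step 2: 100 μL + 400 μL = 500 μL total → factor 500/100 = 5
Step 3: 0.3 mL brought to 7.5 mL → factor 7.5/0.3 = 25
Overall dilution factor = 15 × 5 × 25 = 1875
Final = 25.0 g/L / 1875 = 0.01333 g/L = 1.33 × 10^4 ng/mL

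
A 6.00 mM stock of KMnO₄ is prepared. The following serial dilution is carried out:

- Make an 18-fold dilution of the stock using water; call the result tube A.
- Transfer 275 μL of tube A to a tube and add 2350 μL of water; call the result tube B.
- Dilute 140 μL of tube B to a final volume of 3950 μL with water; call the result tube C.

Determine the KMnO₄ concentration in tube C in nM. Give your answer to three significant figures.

Step 1: 18-fold → factor 18
Step 2: 275 μL + 2350 μL = 2625 μL total → factor 2625/275 = 9.5455
Step 3: 140 μL brought to 3950 μL → factor 3950/140 = 28.214
Overall dilution factor = 18 × 9.5455 × 28.214 = 4847.7
Final = 6.00 mM / 4847.7 = 0.001238 mM = 1.24 × 10^3 nM

1.24 × 10^3 nM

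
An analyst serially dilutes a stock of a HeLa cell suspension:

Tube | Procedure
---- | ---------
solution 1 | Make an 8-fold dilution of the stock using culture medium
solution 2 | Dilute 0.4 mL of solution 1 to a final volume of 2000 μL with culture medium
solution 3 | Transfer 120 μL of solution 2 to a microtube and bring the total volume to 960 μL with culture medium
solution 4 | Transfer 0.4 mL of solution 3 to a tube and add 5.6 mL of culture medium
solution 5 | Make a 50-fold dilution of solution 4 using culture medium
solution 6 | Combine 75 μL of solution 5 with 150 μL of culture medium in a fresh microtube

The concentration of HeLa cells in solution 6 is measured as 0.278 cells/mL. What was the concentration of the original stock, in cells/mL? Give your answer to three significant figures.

Step 1: 8-fold → factor 8
Step 2: 0.4 mL brought to 2000 μL → factor 2/0.4 = 5
Step 3: 120 μL brought to 960 μL → factor 960/120 = 8
Step 4: 0.4 mL + 5.6 mL = 6 mL total → factor 6/0.4 = 15
Step 5: 50-fold → factor 50
Step 6: 75 μL + 150 μL = 225 μL total → factor 225/75 = 3
Overall dilution factor = 8 × 5 × 8 × 15 × 50 × 3 = 7.2 × 10^5
Stock = 0.278 cells/mL × 7.2 × 10^5 = 2.00 × 10^5 cells/mL

2.00 × 10^5 cells/mL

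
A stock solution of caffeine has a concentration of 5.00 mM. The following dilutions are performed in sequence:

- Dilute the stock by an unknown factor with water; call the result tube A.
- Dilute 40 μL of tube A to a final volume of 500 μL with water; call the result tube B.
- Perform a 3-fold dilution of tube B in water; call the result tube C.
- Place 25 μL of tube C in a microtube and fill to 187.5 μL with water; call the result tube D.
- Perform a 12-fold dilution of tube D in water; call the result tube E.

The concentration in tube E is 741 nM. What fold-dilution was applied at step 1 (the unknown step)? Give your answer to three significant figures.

2.00-fold

Step 1: unknown factor x
Step 2: 40 μL brought to 500 μL → factor 500/40 = 12.5
Step 3: 3-fold → factor 3
Step 4: 25 μL brought to 187.5 μL → factor 187.5/25 = 7.5
Step 5: 12-fold → factor 12
Product of known-step factors = 3375
Overall factor = 5.00 mM / (741 nM) = 6747.6
x = 6747.6 / 3375 = 2.00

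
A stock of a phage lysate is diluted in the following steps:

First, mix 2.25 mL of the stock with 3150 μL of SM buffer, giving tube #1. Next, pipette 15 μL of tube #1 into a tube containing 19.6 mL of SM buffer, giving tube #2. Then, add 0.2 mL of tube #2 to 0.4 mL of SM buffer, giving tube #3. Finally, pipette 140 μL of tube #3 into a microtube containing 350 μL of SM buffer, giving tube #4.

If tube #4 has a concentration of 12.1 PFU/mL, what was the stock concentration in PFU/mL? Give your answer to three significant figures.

3.99 × 10^5 PFU/mL

Step 1: 2.25 mL + 3150 μL = 5.4 mL total → factor 5.4/2.25 = 2.4
Step 2: 15 μL + 19.6 mL = 19615 μL total → factor 19615/15 = 1307.7
Step 3: 0.2 mL + 0.4 mL = 0.6 mL total → factor 0.6/0.2 = 3
Step 4: 140 μL + 350 μL = 490 μL total → factor 490/140 = 3.5
Overall dilution factor = 2.4 × 1307.7 × 3 × 3.5 = 32953
Stock = 12.1 PFU/mL × 32953 = 3.99 × 10^5 PFU/mL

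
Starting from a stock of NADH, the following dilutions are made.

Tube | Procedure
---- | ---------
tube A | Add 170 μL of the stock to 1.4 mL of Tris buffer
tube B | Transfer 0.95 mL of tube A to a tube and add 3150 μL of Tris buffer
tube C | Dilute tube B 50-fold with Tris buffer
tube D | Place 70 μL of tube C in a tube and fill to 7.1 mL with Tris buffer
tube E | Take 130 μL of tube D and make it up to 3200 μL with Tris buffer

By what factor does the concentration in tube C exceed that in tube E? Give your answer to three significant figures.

Step 1: 170 μL + 1.4 mL = 1570 μL total → factor 1570/170 = 9.2353
Step 2: 0.95 mL + 3150 μL = 4.1 mL total → factor 4.1/0.95 = 4.3158
Step 3: 50-fold → factor 50
Step 4: 70 μL brought to 7.1 mL → factor 7100/70 = 101.43
Step 5: 130 μL brought to 3200 μL → factor 3200/130 = 24.615
Dilution factor to tube C = 1992.9; to tube E = 4.9756 × 10^6
[tube C]/[tube E] = (factor to tube E)/(factor to tube C) = 4.9756 × 10^6/1992.9 = 2.50 × 10^3

2.50 × 10^3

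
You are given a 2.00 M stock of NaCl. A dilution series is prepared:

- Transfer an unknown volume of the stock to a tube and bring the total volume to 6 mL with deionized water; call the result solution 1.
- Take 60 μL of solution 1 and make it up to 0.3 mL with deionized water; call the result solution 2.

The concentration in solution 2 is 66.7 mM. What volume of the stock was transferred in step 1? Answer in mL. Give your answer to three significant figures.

1.00 mL

Step 1: v brought to 6 mL → factor = 6 mL/v
Step 2: 60 μL brought to 0.3 mL → factor 300/60 = 5
Product of known-step factors = 5
Overall factor = 2.00 M / (66.7 mM) = 29.985
Step-1 factor = 29.985 / 5 = 5.997
v = 6 mL / 5.997 = 1.00 mL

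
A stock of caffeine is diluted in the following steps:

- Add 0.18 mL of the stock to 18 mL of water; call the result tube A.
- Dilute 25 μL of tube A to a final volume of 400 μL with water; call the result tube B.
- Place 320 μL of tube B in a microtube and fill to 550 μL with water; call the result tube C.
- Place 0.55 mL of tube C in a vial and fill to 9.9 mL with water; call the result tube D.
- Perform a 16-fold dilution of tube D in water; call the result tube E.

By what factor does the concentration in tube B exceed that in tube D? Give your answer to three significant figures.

Step 1: 0.18 mL + 18 mL = 18.18 mL total → factor 18.18/0.18 = 101
Step 2: 25 μL brought to 400 μL → factor 400/25 = 16
Step 3: 320 μL brought to 550 μL → factor 550/320 = 1.7188
Step 4: 0.55 mL brought to 9.9 mL → factor 9.9/0.55 = 18
Dilution factor to tube B = 1616; to tube D = 49995
[tube B]/[tube D] = (factor to tube D)/(factor to tube B) = 49995/1616 = 30.9

30.9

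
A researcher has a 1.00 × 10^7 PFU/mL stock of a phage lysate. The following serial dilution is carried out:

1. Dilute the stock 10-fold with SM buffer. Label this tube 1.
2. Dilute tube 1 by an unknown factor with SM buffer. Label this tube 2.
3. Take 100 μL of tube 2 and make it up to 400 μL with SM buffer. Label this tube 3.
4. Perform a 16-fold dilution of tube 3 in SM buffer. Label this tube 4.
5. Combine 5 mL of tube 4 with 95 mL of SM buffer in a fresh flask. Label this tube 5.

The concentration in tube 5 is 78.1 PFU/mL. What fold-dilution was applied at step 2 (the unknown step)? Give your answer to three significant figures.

10.0-fold

Step 1: 10-fold → factor 10
Step 2: unknown factor x
Step 3: 100 μL brought to 400 μL → factor 400/100 = 4
Step 4: 16-fold → factor 16
Step 5: 5 mL + 95 mL = 100 mL total → factor 100/5 = 20
Product of known-step factors = 12800
Overall factor = 1.00 × 10^7 PFU/mL / (78.1 PFU/mL) = 1.2804 × 10^5
x = 1.2804 × 10^5 / 12800 = 10.0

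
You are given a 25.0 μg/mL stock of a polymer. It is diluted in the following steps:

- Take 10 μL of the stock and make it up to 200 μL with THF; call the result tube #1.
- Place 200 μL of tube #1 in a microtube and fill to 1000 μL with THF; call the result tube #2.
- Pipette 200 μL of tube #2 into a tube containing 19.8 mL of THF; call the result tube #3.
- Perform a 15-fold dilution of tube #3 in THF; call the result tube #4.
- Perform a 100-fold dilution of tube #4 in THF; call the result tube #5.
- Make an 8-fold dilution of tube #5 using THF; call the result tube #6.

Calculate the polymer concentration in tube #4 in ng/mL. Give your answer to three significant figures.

0.167 ng/mL

Step 1: 10 μL brought to 200 μL → factor 200/10 = 20
Step 2: 200 μL brought to 1000 μL → factor 1000/200 = 5
Step 3: 200 μL + 19.8 mL = 20000 μL total → factor 20000/200 = 100
Step 4: 15-fold → factor 15
Dilution factor through tube #4 = 20 × 5 × 100 × 15 = 1.5 × 10^5
[tube #4] = 25.0 μg/mL / 1.5 × 10^5 = 0.0001667 μg/mL = 0.167 ng/mL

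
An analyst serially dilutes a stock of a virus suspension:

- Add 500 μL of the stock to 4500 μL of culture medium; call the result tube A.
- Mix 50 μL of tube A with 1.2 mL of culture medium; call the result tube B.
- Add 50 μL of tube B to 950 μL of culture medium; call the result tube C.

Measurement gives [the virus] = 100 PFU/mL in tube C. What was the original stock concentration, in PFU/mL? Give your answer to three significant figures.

5.00 × 10^5 PFU/mL

Step 1: 500 μL + 4500 μL = 5000 μL total → factor 5000/500 = 10
Step 2: 50 μL + 1.2 mL = 1250 μL total → factor 1250/50 = 25
Step 3: 50 μL + 950 μL = 1000 μL total → factor 1000/50 = 20
Overall dilution factor = 10 × 25 × 20 = 5000
Stock = 100 PFU/mL × 5000 = 5.00 × 10^5 PFU/mL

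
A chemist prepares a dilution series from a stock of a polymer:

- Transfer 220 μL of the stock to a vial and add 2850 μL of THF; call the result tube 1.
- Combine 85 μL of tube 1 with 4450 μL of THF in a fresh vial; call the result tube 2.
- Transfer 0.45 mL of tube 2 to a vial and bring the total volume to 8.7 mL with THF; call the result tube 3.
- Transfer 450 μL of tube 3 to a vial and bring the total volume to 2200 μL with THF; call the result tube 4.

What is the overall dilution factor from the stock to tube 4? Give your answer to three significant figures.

Step 1: 220 μL + 2850 μL = 3070 μL total → factor 3070/220 = 13.955
Step 2: 85 μL + 4450 μL = 4535 μL total → factor 4535/85 = 53.353
Step 3: 0.45 mL brought to 8.7 mL → factor 8.7/0.45 = 19.333
Step 4: 450 μL brought to 2200 μL → factor 2200/450 = 4.8889
Overall dilution factor = 13.955 × 53.353 × 19.333 × 4.8889 = 70371

7.04 × 10^4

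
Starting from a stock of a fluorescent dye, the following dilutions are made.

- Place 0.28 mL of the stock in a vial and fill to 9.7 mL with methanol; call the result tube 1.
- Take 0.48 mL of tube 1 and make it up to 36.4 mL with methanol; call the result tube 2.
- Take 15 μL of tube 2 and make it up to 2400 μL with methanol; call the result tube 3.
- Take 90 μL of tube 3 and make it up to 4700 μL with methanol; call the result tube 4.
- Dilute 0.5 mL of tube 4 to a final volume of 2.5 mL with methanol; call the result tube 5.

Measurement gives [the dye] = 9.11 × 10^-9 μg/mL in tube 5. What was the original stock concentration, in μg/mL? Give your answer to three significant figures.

1.00 μg/mL

Step 1: 0.28 mL brought to 9.7 mL → factor 9.7/0.28 = 34.643
Step 2: 0.48 mL brought to 36.4 mL → factor 36.4/0.48 = 75.833
Step 3: 15 μL brought to 2400 μL → factor 2400/15 = 160
Step 4: 90 μL brought to 4700 μL → factor 4700/90 = 52.222
Step 5: 0.5 mL brought to 2.5 mL → factor 2.5/0.5 = 5
Overall dilution factor = 34.643 × 75.833 × 160 × 52.222 × 5 = 1.0975 × 10^8
Stock = 9.11 × 10^-9 μg/mL × 1.0975 × 10^8 = 1.00 μg/mL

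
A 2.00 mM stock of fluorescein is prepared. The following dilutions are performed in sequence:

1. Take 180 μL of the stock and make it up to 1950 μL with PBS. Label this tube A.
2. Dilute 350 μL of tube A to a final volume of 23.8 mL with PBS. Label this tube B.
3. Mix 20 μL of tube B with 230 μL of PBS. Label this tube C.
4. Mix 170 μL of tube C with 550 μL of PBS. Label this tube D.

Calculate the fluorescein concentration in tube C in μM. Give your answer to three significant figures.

0.217 μM

Step 1: 180 μL brought to 1950 μL → factor 1950/180 = 10.833
Step 2: 350 μL brought to 23.8 mL → factor 23800/350 = 68
Step 3: 20 μL + 230 μL = 250 μL total → factor 250/20 = 12.5
Dilution factor through tube C = 10.833 × 68 × 12.5 = 9208.3
[tube C] = 2.00 mM / 9208.3 = 0.0002172 mM = 0.217 μM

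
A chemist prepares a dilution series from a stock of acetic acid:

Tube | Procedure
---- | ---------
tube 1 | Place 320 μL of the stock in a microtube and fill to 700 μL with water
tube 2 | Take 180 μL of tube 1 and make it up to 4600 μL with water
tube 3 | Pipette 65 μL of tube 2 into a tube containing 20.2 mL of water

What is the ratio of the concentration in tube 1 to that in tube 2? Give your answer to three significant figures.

25.6

Step 1: 320 μL brought to 700 μL → factor 700/320 = 2.1875
Step 2: 180 μL brought to 4600 μL → factor 4600/180 = 25.556
Dilution factor to tube 1 = 2.1875; to tube 2 = 55.903
[tube 1]/[tube 2] = (factor to tube 2)/(factor to tube 1) = 55.903/2.1875 = 25.6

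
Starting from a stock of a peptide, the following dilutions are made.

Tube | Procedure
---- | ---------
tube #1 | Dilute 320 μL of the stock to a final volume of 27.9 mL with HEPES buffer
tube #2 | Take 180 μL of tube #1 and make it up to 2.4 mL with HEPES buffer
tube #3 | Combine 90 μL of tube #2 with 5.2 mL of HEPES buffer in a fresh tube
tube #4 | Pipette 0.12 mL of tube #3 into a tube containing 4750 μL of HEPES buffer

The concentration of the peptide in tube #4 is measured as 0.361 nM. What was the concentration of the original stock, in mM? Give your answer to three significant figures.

Step 1: 320 μL brought to 27.9 mL → factor 27900/320 = 87.188
Step 2: 180 μL brought to 2.4 mL → factor 2400/180 = 13.333
Step 3: 90 μL + 5.2 mL = 5290 μL total → factor 5290/90 = 58.778
Step 4: 0.12 mL + 4750 μL = 4.87 mL total → factor 4.87/0.12 = 40.583
Overall dilution factor = 87.188 × 13.333 × 58.778 × 40.583 = 2.773 × 10^6
Stock = 0.361 nM × 2.773 × 10^6 = 1.001 × 10^6 nM = 1.00 mM

1.00 mM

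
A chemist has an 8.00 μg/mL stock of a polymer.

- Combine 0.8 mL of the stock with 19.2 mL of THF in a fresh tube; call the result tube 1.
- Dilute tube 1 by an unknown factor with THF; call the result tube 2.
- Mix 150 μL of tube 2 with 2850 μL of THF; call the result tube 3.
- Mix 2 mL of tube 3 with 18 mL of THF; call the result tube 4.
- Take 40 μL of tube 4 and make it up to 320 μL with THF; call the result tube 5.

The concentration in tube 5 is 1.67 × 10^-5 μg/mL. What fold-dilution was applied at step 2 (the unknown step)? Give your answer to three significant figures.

12.0-fold

Step 1: 0.8 mL + 19.2 mL = 20 mL total → factor 20/0.8 = 25
Step 2: unknown factor x
Step 3: 150 μL + 2850 μL = 3000 μL total → factor 3000/150 = 20
Step 4: 2 mL + 18 mL = 20 mL total → factor 20/2 = 10
Step 5: 40 μL brought to 320 μL → factor 320/40 = 8
Product of known-step factors = 40000
Overall factor = 8.00 μg/mL / (1.67 × 10^-5 μg/mL) = 4.7904 × 10^5
x = 4.7904 × 10^5 / 40000 = 12.0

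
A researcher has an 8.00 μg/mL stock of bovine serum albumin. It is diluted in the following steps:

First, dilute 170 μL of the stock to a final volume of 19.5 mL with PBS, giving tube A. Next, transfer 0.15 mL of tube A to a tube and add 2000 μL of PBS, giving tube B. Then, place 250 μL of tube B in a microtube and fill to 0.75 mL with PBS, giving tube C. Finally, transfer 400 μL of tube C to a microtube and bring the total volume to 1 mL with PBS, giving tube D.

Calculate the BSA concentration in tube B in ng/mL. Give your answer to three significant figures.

Step 1: 170 μL brought to 19.5 mL → factor 19500/170 = 114.71
Step 2: 0.15 mL + 2000 μL = 2.15 mL total → factor 2.15/0.15 = 14.333
Dilution factor through tube B = 114.71 × 14.333 = 1644.1
[tube B] = 8.00 μg/mL / 1644.1 = 0.004866 μg/mL = 4.87 ng/mL

4.87 ng/mL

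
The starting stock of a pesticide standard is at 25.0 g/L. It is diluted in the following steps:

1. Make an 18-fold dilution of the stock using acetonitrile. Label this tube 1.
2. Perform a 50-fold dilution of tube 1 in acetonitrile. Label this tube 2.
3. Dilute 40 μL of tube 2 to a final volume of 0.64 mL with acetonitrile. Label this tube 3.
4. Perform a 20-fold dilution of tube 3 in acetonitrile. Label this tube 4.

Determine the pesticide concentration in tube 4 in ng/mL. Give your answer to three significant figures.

86.8 ng/mL

Step 1: 18-fold → factor 18
Step 2: 50-fold → factor 50
Step 3: 40 μL brought to 0.64 mL → factor 640/40 = 16
Step 4: 20-fold → factor 20
Overall dilution factor = 18 × 50 × 16 × 20 = 2.88 × 10^5
Final = 25.0 g/L / 2.88 × 10^5 = 8.681 × 10^-5 g/L = 86.8 ng/mL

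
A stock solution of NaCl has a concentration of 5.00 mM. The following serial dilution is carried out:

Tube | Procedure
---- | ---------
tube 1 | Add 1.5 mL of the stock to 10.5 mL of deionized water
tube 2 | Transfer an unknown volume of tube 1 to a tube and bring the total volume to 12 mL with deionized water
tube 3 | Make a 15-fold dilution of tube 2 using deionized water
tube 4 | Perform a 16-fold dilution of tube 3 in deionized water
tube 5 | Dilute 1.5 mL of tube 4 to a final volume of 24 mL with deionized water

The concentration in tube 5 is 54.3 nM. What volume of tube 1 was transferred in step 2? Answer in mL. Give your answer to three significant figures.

4.00 mL

Step 1: 1.5 mL + 10.5 mL = 12 mL total → factor 12/1.5 = 8
Step 2: v brought to 12 mL → factor = 12 mL/v
Step 3: 15-fold → factor 15
Step 4: 16-fold → factor 16
Step 5: 1.5 mL brought to 24 mL → factor 24/1.5 = 16
Product of known-step factors = 30720
Overall factor = 5.00 mM / (54.3 nM) = 92081
Step-2 factor = 92081 / 30720 = 2.9974
v = 12 mL / 2.9974 = 4.00 mL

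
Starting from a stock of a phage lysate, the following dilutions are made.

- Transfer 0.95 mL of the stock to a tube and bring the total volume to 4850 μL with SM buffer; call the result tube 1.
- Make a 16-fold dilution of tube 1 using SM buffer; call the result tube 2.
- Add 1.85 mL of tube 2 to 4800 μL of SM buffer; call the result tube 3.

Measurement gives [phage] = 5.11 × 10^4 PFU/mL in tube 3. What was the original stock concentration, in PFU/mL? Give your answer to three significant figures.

1.50 × 10^7 PFU/mL

Step 1: 0.95 mL brought to 4850 μL → factor 4.85/0.95 = 5.1053
Step 2: 16-fold → factor 16
Step 3: 1.85 mL + 4800 μL = 6.65 mL total → factor 6.65/1.85 = 3.5946
Overall dilution factor = 5.1053 × 16 × 3.5946 = 293.62
Stock = 5.11 × 10^4 PFU/mL × 293.62 = 1.50 × 10^7 PFU/mL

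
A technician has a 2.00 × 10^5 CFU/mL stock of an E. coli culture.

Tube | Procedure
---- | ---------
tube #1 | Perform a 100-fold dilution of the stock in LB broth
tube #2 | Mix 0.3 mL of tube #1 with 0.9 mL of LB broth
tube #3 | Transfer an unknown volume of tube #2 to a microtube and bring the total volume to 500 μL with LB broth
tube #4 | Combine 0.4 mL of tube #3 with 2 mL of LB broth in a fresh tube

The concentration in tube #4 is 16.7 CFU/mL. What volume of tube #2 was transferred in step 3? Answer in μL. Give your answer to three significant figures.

Step 1: 100-fold → factor 100
Step 2: 0.3 mL + 0.9 mL = 1.2 mL total → factor 1.2/0.3 = 4
Step 3: v brought to 500 μL → factor = 500 μL/v
Step 4: 0.4 mL + 2 mL = 2.4 mL total → factor 2.4/0.4 = 6
Product of known-step factors = 2400
Overall factor = 2.00 × 10^5 CFU/mL / (16.7 CFU/mL) = 11976
Step-3 factor = 11976 / 2400 = 4.99
v = 500 μL / 4.99 = 100 μL

100 μL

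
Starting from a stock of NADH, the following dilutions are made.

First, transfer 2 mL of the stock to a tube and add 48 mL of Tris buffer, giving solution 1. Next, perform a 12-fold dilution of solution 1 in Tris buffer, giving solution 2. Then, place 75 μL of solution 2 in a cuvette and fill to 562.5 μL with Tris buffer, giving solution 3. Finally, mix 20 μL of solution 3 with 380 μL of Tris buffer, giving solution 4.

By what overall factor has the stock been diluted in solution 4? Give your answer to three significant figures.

Step 1: 2 mL + 48 mL = 50 mL total → factor 50/2 = 25
Step 2: 12-fold → factor 12
Step 3: 75 μL brought to 562.5 μL → factor 562.5/75 = 7.5
Step 4: 20 μL + 380 μL = 400 μL total → factor 400/20 = 20
Overall dilution factor = 25 × 12 × 7.5 × 20 = 45000

4.50 × 10^4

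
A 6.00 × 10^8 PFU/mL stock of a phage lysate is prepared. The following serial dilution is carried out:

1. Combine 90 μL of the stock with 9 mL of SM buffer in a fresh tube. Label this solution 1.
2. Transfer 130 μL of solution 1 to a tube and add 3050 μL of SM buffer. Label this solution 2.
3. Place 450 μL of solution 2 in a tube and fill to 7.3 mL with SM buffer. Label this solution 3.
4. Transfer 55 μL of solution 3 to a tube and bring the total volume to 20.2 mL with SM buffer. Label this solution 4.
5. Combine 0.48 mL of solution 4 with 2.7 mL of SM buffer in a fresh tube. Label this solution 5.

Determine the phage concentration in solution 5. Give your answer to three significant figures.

Step 1: 90 μL + 9 mL = 9090 μL total → factor 9090/90 = 101
Step 2: 130 μL + 3050 μL = 3180 μL total → factor 3180/130 = 24.462
Step 3: 450 μL brought to 7.3 mL → factor 7300/450 = 16.222
Step 4: 55 μL brought to 20.2 mL → factor 20200/55 = 367.27
Step 5: 0.48 mL + 2.7 mL = 3.18 mL total → factor 3.18/0.48 = 6.625
Overall dilution factor = 101 × 24.462 × 16.222 × 367.27 × 6.625 = 9.7519 × 10^7
Final = 6.00 × 10^8 PFU/mL / 9.7519 × 10^7 = 6.15 PFU/mL

6.15 PFU/mL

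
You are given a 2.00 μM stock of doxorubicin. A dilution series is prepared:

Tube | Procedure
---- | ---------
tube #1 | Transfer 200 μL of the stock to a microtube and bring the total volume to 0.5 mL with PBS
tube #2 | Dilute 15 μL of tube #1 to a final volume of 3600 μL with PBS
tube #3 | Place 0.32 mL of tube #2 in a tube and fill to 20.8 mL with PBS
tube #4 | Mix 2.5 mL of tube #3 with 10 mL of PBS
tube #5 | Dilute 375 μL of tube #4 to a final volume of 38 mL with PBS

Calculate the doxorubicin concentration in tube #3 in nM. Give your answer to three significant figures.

Step 1: 200 μL brought to 0.5 mL → factor 500/200 = 2.5
Step 2: 15 μL brought to 3600 μL → factor 3600/15 = 240
Step 3: 0.32 mL brought to 20.8 mL → factor 20.8/0.32 = 65
Dilution factor through tube #3 = 2.5 × 240 × 65 = 39000
[tube #3] = 2.00 μM / 39000 = 5.128 × 10^-5 μM = 0.0513 nM

0.0513 nM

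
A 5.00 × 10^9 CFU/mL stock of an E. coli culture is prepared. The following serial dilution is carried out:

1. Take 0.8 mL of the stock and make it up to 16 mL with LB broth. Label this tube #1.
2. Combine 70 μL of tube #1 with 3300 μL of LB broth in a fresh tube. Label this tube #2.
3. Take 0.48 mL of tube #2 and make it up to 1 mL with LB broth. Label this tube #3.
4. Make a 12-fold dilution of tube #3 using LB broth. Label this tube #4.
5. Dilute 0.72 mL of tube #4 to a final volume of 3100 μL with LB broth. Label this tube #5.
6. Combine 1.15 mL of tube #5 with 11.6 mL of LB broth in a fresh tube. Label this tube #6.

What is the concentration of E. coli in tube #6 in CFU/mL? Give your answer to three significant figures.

Step 1: 0.8 mL brought to 16 mL → factor 16/0.8 = 20
Step 2: 70 μL + 3300 μL = 3370 μL total → factor 3370/70 = 48.143
Step 3: 0.48 mL brought to 1 mL → factor 1/0.48 = 2.0833
Step 4: 12-fold → factor 12
Step 5: 0.72 mL brought to 3100 μL → factor 3.1/0.72 = 4.3056
Step 6: 1.15 mL + 11.6 mL = 12.75 mL total → factor 12.75/1.15 = 11.087
Dilution factor through tube #6 = 20 × 48.143 × 2.0833 × 12 × 4.3056 × 11.087 = 1.1491 × 10^6
[tube #6] = 5.00 × 10^9 CFU/mL / 1.1491 × 10^6 = 4.35 × 10^3 CFU/mL

4.35 × 10^3 CFU/mL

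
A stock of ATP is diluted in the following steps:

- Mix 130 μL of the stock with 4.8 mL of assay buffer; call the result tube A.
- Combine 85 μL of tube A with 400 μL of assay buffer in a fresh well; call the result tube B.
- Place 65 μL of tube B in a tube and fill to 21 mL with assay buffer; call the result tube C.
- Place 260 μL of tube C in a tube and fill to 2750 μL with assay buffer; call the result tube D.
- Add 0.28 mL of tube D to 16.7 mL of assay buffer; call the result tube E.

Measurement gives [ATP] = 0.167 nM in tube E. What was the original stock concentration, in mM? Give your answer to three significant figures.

Step 1: 130 μL + 4.8 mL = 4930 μL total → factor 4930/130 = 37.923
Step 2: 85 μL + 400 μL = 485 μL total → factor 485/85 = 5.7059
Step 3: 65 μL brought to 21 mL → factor 21000/65 = 323.08
Step 4: 260 μL brought to 2750 μL → factor 2750/260 = 10.577
Step 5: 0.28 mL + 16.7 mL = 16.98 mL total → factor 16.98/0.28 = 60.643
Overall dilution factor = 37.923 × 5.7059 × 323.08 × 10.577 × 60.643 = 4.4841 × 10^7
Stock = 0.167 nM × 4.4841 × 10^7 = 7.488 × 10^6 nM = 7.49 mM

7.49 mM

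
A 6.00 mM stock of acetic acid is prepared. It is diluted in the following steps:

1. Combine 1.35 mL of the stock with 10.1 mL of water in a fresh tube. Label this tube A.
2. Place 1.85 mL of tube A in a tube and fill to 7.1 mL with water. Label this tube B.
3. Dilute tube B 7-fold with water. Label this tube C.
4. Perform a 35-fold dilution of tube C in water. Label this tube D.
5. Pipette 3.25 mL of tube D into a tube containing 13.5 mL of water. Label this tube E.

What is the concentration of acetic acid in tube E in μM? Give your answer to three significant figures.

0.146 μM

Step 1: 1.35 mL + 10.1 mL = 11.45 mL total → factor 11.45/1.35 = 8.4815
Step 2: 1.85 mL brought to 7.1 mL → factor 7.1/1.85 = 3.8378
Step 3: 7-fold → factor 7
Step 4: 35-fold → factor 35
Step 5: 3.25 mL + 13.5 mL = 16.75 mL total → factor 16.75/3.25 = 5.1538
Overall dilution factor = 8.4815 × 3.8378 × 7 × 35 × 5.1538 = 41101
Final = 6.00 mM / 41101 = 0.0001460 mM = 0.146 μM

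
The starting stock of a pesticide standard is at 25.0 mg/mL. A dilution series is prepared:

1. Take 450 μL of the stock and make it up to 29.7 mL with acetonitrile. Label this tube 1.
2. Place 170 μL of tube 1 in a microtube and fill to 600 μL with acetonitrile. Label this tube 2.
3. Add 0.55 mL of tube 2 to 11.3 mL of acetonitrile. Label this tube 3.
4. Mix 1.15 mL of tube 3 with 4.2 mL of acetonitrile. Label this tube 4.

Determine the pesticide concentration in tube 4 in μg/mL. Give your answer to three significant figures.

1.07 μg/mL

Step 1: 450 μL brought to 29.7 mL → factor 29700/450 = 66
Step 2: 170 μL brought to 600 μL → factor 600/170 = 3.5294
Step 3: 0.55 mL + 11.3 mL = 11.85 mL total → factor 11.85/0.55 = 21.545
Step 4: 1.15 mL + 4.2 mL = 5.35 mL total → factor 5.35/1.15 = 4.6522
Overall dilution factor = 66 × 3.5294 × 21.545 × 4.6522 = 23348
Final = 25.0 mg/mL / 23348 = 0.001071 mg/mL = 1.07 μg/mL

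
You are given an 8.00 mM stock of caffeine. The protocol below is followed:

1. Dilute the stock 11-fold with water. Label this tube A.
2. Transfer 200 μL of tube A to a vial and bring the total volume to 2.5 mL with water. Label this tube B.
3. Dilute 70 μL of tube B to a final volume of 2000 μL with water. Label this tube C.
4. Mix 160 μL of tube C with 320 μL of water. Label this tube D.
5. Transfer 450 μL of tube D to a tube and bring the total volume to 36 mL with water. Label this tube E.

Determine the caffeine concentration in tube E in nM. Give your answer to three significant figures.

Step 1: 11-fold → factor 11
Step 2: 200 μL brought to 2.5 mL → factor 2500/200 = 12.5
Step 3: 70 μL brought to 2000 μL → factor 2000/70 = 28.571
Step 4: 160 μL + 320 μL = 480 μL total → factor 480/160 = 3
Step 5: 450 μL brought to 36 mL → factor 36000/450 = 80
Overall dilution factor = 11 × 12.5 × 28.571 × 3 × 80 = 9.4286 × 10^5
Final = 8.00 mM / 9.4286 × 10^5 = 8.485 × 10^-6 mM = 8.48 nM

8.48 nM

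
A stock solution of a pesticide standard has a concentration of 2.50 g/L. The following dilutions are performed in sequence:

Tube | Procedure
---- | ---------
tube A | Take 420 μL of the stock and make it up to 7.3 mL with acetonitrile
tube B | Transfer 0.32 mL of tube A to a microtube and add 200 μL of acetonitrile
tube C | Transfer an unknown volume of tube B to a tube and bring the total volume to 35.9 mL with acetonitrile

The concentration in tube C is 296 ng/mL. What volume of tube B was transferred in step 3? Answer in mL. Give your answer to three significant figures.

Step 1: 420 μL brought to 7.3 mL → factor 7300/420 = 17.381
Step 2: 0.32 mL + 200 μL = 0.52 mL total → factor 0.52/0.32 = 1.625
Step 3: v brought to 35.9 mL → factor = 35.9 mL/v
Product of known-step factors = 28.244
Overall factor = 2.50 g/L / (296 ng/mL) = 8445.9
Step-3 factor = 8445.9 / 28.244 = 299.03
v = 35.9 mL / 299.03 = 0.120 mL

0.120 mL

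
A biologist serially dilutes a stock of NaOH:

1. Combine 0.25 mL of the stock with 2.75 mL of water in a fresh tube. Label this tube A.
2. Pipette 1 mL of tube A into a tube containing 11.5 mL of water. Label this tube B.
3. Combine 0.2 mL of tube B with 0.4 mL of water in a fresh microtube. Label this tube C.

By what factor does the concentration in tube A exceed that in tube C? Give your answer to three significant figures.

37.5

Step 1: 0.25 mL + 2.75 mL = 3 mL total → factor 3/0.25 = 12
Step 2: 1 mL + 11.5 mL = 12.5 mL total → factor 12.5/1 = 12.5
Step 3: 0.2 mL + 0.4 mL = 0.6 mL total → factor 0.6/0.2 = 3
Dilution factor to tube A = 12; to tube C = 450
[tube A]/[tube C] = (factor to tube C)/(factor to tube A) = 450/12 = 37.5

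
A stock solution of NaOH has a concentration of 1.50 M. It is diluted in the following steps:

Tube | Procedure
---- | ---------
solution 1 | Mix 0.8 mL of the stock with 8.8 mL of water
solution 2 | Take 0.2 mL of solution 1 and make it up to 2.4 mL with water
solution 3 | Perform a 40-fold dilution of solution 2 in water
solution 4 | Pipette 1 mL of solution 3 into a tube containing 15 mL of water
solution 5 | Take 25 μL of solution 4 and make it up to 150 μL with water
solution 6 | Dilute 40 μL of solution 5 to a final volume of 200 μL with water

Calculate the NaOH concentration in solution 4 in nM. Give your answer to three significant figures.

1.63 × 10^4 nM

Step 1: 0.8 mL + 8.8 mL = 9.6 mL total → factor 9.6/0.8 = 12
Step 2: 0.2 mL brought to 2.4 mL → factor 2.4/0.2 = 12
Step 3: 40-fold → factor 40
Step 4: 1 mL + 15 mL = 16 mL total → factor 16/1 = 16
Dilution factor through solution 4 = 12 × 12 × 40 × 16 = 92160
[solution 4] = 1.50 M / 92160 = 1.628 × 10^-5 M = 1.63 × 10^4 nM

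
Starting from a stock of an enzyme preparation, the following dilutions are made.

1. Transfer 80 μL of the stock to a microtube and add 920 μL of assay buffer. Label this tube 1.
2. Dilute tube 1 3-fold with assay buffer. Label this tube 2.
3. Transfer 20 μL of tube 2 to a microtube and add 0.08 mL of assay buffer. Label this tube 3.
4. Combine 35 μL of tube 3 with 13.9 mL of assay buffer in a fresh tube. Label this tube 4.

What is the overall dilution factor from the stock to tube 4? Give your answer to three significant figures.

Step 1: 80 μL + 920 μL = 1000 μL total → factor 1000/80 = 12.5
Step 2: 3-fold → factor 3
Step 3: 20 μL + 0.08 mL = 100 μL total → factor 100/20 = 5
Step 4: 35 μL + 13.9 mL = 13935 μL total → factor 13935/35 = 398.14
Overall dilution factor = 12.5 × 3 × 5 × 398.14 = 74652

7.47 × 10^4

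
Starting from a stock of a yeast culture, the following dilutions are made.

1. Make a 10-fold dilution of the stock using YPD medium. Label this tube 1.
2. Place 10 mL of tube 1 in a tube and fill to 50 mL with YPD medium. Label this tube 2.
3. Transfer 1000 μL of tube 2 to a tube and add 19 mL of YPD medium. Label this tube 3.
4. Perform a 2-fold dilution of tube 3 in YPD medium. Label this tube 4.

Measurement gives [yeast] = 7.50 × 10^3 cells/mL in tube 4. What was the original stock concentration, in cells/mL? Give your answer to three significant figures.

1.50 × 10^7 cells/mL

Step 1: 10-fold → factor 10
Step 2: 10 mL brought to 50 mL → factor 50/10 = 5
Step 3: 1000 μL + 19 mL = 20000 μL total → factor 20000/1000 = 20
Step 4: 2-fold → factor 2
Overall dilution factor = 10 × 5 × 20 × 2 = 2000
Stock = 7.50 × 10^3 cells/mL × 2000 = 1.50 × 10^7 cells/mL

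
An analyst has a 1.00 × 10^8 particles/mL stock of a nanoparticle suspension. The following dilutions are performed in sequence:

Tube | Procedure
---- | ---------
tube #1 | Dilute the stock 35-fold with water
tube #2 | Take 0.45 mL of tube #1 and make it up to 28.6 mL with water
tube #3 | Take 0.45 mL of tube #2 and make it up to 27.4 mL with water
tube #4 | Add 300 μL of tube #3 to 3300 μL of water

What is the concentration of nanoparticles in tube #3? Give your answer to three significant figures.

738 particles/mL

Step 1: 35-fold → factor 35
Step 2: 0.45 mL brought to 28.6 mL → factor 28.6/0.45 = 63.556
Step 3: 0.45 mL brought to 27.4 mL → factor 27.4/0.45 = 60.889
Dilution factor through tube #3 = 35 × 63.556 × 60.889 = 1.3544 × 10^5
[tube #3] = 1.00 × 10^8 particles/mL / 1.3544 × 10^5 = 738 particles/mL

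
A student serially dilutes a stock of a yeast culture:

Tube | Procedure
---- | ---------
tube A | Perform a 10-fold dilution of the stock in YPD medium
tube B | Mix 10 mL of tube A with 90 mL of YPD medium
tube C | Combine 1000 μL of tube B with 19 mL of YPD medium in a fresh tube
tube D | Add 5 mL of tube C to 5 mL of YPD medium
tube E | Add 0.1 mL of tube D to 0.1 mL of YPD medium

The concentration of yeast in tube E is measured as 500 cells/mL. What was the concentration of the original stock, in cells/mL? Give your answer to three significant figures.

Step 1: 10-fold → factor 10
Step 2: 10 mL + 90 mL = 100 mL total → factor 100/10 = 10
Step 3: 1000 μL + 19 mL = 20000 μL total → factor 20000/1000 = 20
Step 4: 5 mL + 5 mL = 10 mL total → factor 10/5 = 2
Step 5: 0.1 mL + 0.1 mL = 0.2 mL total → factor 0.2/0.1 = 2
Overall dilution factor = 10 × 10 × 20 × 2 × 2 = 8000
Stock = 500 cells/mL × 8000 = 4.00 × 10^6 cells/mL

4.00 × 10^6 cells/mL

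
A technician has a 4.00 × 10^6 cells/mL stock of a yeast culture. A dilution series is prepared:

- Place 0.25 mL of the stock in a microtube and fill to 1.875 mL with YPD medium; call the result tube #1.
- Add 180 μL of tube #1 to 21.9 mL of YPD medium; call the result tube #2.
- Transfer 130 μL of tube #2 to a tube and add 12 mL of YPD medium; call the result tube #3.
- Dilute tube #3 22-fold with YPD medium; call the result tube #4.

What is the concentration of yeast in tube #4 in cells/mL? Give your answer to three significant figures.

2.12 cells/mL

Step 1: 0.25 mL brought to 1.875 mL → factor 1.875/0.25 = 7.5
Step 2: 180 μL + 21.9 mL = 22080 μL total → factor 22080/180 = 122.67
Step 3: 130 μL + 12 mL = 12130 μL total → factor 12130/130 = 93.308
Step 4: 22-fold → factor 22
Overall dilution factor = 7.5 × 122.67 × 93.308 × 22 = 1.8885 × 10^6
Final = 4.00 × 10^6 cells/mL / 1.8885 × 10^6 = 2.12 cells/mL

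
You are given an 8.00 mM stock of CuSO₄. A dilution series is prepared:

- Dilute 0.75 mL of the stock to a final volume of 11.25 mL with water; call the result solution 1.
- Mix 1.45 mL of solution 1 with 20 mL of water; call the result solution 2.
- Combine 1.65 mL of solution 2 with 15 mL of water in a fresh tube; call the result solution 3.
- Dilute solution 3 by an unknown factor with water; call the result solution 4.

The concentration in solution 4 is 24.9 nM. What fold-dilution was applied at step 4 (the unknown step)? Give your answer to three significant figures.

Step 1: 0.75 mL brought to 11.25 mL → factor 11.25/0.75 = 15
Step 2: 1.45 mL + 20 mL = 21.45 mL total → factor 21.45/1.45 = 14.793
Step 3: 1.65 mL + 15 mL = 16.65 mL total → factor 16.65/1.65 = 10.091
Step 4: unknown factor x
Product of known-step factors = 2239.1
Overall factor = 8.00 mM / (24.9 nM) = 3.2129 × 10^5
x = 3.2129 × 10^5 / 2239.1 = 143

143-fold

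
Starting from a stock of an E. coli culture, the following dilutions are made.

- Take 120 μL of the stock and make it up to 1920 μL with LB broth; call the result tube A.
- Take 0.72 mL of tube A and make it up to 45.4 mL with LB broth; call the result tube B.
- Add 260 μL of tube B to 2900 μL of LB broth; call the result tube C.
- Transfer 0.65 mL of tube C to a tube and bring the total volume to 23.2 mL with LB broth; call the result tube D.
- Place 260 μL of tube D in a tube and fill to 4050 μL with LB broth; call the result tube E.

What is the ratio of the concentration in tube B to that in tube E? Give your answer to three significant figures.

6.76 × 10^3

Step 1: 120 μL brought to 1920 μL → factor 1920/120 = 16
Step 2: 0.72 mL brought to 45.4 mL → factor 45.4/0.72 = 63.056
Step 3: 260 μL + 2900 μL = 3160 μL total → factor 3160/260 = 12.154
Step 4: 0.65 mL brought to 23.2 mL → factor 23.2/0.65 = 35.692
Step 5: 260 μL brought to 4050 μL → factor 4050/260 = 15.577
Dilution factor to tube B = 1008.9; to tube E = 6.8173 × 10^6
[tube B]/[tube E] = (factor to tube E)/(factor to tube B) = 6.8173 × 10^6/1008.9 = 6.76 × 10^3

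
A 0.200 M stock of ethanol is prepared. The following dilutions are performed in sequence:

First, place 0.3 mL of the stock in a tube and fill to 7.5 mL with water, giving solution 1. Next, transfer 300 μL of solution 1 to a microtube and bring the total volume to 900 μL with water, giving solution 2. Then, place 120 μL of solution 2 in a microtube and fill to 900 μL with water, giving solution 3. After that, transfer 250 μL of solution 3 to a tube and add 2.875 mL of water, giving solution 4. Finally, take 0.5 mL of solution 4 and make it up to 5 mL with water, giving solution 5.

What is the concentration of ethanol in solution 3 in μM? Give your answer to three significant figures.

Step 1: 0.3 mL brought to 7.5 mL → factor 7.5/0.3 = 25
Step 2: 300 μL brought to 900 μL → factor 900/300 = 3
Step 3: 120 μL brought to 900 μL → factor 900/120 = 7.5
Dilution factor through solution 3 = 25 × 3 × 7.5 = 562.5
[solution 3] = 0.200 M / 562.5 = 0.0003556 M = 356 μM

356 μM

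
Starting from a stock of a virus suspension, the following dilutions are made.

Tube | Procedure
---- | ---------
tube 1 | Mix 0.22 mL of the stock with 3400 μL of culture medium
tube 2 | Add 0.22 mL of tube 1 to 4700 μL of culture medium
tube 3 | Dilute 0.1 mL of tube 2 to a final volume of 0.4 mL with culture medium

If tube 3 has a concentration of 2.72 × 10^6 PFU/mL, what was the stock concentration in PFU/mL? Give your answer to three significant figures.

4.00 × 10^9 PFU/mL

Step 1: 0.22 mL + 3400 μL = 3.62 mL total → factor 3.62/0.22 = 16.455
Step 2: 0.22 mL + 4700 μL = 4.92 mL total → factor 4.92/0.22 = 22.364
Step 3: 0.1 mL brought to 0.4 mL → factor 0.4/0.1 = 4
Overall dilution factor = 16.455 × 22.364 × 4 = 1471.9
Stock = 2.72 × 10^6 PFU/mL × 1471.9 = 4.00 × 10^9 PFU/mL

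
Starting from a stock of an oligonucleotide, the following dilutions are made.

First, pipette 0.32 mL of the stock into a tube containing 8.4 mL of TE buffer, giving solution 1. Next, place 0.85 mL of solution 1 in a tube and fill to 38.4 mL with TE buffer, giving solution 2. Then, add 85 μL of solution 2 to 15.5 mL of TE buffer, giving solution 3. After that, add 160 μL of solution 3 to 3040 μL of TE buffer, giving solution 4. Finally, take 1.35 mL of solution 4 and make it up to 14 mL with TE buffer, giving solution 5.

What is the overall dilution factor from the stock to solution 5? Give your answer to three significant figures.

4.68 × 10^7

Step 1: 0.32 mL + 8.4 mL = 8.72 mL total → factor 8.72/0.32 = 27.25
Step 2: 0.85 mL brought to 38.4 mL → factor 38.4/0.85 = 45.176
Step 3: 85 μL + 15.5 mL = 15585 μL total → factor 15585/85 = 183.35
Step 4: 160 μL + 3040 μL = 3200 μL total → factor 3200/160 = 20
Step 5: 1.35 mL brought to 14 mL → factor 14/1.35 = 10.37
Overall dilution factor = 27.25 × 45.176 × 183.35 × 20 × 10.37 = 4.6816 × 10^7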